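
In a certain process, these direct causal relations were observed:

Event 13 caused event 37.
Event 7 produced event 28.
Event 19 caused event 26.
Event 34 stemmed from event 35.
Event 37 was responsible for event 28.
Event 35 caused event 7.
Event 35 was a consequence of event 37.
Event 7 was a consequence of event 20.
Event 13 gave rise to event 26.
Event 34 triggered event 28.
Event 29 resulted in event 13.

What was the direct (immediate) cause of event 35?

Upstream contributors include event 29, event 13, but only event 37 feeds directly into event 35.

event 37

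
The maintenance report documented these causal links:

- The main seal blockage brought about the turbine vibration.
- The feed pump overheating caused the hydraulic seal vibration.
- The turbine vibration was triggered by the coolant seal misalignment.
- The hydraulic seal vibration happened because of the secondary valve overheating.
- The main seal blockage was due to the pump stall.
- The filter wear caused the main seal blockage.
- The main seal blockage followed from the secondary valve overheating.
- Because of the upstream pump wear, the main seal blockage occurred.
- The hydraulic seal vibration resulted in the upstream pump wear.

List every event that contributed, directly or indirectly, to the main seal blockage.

Immediate causes of the main seal blockage: the pump stall, the filter wear, the secondary valve overheating, the upstream pump wear.
Further upstream: the feed pump overheating, the hydraulic seal vibration.

the feed pump overheating, the filter wear, the hydraulic seal vibration, the pump stall, the secondary valve overheating, the upstream pump wear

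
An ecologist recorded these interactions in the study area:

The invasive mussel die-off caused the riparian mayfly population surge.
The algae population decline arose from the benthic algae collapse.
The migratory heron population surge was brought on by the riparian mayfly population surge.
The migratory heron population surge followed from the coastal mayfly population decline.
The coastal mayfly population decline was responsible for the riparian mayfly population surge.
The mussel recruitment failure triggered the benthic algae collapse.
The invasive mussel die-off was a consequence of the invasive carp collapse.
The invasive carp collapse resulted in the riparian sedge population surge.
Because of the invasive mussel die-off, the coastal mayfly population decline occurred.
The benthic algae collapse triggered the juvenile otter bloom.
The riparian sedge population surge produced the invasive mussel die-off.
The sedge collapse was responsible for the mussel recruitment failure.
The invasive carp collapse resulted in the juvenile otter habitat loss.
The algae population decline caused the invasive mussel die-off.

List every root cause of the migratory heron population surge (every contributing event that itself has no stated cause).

the invasive carp collapse, the sedge collapse

Tracing upstream from the migratory heron population surge: the migratory heron population surge ← the coastal mayfly population decline ← the invasive mussel die-off ← the algae population decline ← the benthic algae collapse ← the mussel recruitment failure ← the sedge collapse.
A separate upstream branch: the migratory heron population surge ← the coastal mayfly population decline ← the invasive mussel die-off ← the invasive carp collapse.
Each of those chain origins has no stated cause.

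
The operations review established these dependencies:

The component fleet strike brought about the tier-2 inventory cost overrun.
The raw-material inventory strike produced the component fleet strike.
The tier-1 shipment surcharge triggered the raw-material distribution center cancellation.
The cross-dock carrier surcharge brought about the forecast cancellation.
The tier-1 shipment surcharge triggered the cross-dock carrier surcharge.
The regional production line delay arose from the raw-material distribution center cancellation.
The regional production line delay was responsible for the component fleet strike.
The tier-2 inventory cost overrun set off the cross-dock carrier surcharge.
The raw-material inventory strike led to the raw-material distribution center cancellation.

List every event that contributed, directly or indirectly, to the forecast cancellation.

Immediate cause of the forecast cancellation: the cross-dock carrier surcharge.
Further upstream: the tier-1 shipment surcharge, the raw-material inventory strike, the raw-material distribution center cancellation, the regional production line delay, the component fleet strike, the tier-2 inventory cost overrun.

the component fleet strike, the cross-dock carrier surcharge, the raw-material distribution center cancellation, the raw-material inventory strike, the regional production line delay, the tier-1 shipment surcharge, the tier-2 inventory cost overrun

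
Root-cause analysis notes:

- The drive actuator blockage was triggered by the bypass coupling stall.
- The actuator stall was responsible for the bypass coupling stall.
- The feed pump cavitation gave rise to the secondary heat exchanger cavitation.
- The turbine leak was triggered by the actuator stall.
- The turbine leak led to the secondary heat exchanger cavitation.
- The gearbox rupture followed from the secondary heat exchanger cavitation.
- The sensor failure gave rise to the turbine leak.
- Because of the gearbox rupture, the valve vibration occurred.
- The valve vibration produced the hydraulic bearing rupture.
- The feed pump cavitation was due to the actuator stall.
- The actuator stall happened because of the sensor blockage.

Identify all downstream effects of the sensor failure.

the gearbox rupture, the hydraulic bearing rupture, the secondary heat exchanger cavitation, the turbine leak, the valve vibration

Direct effects: the turbine leak.
2 steps out: the secondary heat exchanger cavitation.
3 steps out: the gearbox rupture.
4 steps out: the valve vibration.
5 steps out: the hydraulic bearing rupture.
Not reachable from it: the sensor blockage, the actuator stall, the bypass coupling stall, the feed pump cavitation, the drive actuator blockage.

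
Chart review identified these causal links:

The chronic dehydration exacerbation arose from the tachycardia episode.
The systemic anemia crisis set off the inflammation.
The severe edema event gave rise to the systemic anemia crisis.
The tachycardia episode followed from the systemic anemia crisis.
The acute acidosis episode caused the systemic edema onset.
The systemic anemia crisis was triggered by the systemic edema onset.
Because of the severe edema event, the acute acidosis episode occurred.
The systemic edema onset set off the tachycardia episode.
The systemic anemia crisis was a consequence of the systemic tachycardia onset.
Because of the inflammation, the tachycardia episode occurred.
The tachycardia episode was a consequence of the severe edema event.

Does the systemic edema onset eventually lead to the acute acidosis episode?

No

The systemic edema onset leads to the systemic anemia crisis, the inflammation, the tachycardia episode, the chronic dehydration exacerbation; the acute acidosis episode is not among them.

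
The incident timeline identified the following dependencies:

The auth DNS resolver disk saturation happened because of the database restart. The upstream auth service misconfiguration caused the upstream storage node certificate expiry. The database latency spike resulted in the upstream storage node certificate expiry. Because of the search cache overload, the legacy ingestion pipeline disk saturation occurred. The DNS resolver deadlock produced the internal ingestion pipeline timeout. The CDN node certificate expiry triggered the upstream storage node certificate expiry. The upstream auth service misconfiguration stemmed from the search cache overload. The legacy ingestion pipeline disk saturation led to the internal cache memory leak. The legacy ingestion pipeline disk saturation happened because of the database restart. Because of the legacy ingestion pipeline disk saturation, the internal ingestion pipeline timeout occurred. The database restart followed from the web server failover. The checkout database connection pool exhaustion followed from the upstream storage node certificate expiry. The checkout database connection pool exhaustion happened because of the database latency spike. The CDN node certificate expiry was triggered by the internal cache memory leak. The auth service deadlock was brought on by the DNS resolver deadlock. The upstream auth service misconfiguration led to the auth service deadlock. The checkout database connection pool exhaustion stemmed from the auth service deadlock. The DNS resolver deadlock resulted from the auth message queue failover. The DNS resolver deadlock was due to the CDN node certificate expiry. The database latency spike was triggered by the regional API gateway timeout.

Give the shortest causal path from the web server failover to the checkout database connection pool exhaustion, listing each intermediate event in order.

the web server failover → the database restart → the legacy ingestion pipeline disk saturation → the internal cache memory leak → the CDN node certificate expiry → the upstream storage node certificate expiry → the checkout database connection pool exhaustion

the web server failover → the database restart
the database restart → the legacy ingestion pipeline disk saturation
the legacy ingestion pipeline disk saturation → the internal cache memory leak
the internal cache memory leak → the CDN node certificate expiry
the CDN node certificate expiry → the upstream storage node certificate expiry
the upstream storage node certificate expiry → the checkout database connection pool exhaustion
Length: 6 steps.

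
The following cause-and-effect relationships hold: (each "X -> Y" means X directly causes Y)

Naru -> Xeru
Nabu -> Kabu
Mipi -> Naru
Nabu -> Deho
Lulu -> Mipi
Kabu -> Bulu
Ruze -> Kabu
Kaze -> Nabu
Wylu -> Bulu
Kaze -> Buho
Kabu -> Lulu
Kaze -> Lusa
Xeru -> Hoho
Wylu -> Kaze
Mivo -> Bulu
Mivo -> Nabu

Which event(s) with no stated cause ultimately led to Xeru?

Mivo, Ruze, Wylu

Tracing upstream from Xeru: Xeru ← Naru ← Mipi ← Lulu ← Kabu ← Nabu ← Mivo.
A separate upstream branch: Xeru ← Naru ← Mipi ← Lulu ← Kabu ← Nabu ← Kaze ← Wylu.
A separate upstream branch: Xeru ← Naru ← Mipi ← Lulu ← Kabu ← Ruze.
Each of those chain origins has no stated cause.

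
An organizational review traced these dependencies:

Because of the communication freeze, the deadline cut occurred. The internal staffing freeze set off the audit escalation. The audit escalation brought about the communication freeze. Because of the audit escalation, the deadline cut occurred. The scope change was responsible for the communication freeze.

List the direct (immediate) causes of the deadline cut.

the audit escalation, the communication freeze

Upstream contributors include the internal staffing freeze, the scope change, but only the audit escalation, the communication freeze feed directly into the deadline cut.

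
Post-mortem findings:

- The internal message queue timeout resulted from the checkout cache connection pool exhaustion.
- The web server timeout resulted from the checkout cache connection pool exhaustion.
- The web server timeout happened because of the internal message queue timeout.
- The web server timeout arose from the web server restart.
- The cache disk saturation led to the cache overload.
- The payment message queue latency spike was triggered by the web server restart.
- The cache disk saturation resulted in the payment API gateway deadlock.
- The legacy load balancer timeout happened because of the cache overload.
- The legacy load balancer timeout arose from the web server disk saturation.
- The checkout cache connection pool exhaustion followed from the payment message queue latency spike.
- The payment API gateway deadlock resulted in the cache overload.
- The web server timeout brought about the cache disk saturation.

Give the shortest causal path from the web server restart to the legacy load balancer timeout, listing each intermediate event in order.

the web server restart → the web server timeout → the cache disk saturation → the cache overload → the legacy load balancer timeout

the web server restart → the web server timeout
the web server timeout → the cache disk saturation
the cache disk saturation → the cache overload
the cache overload → the legacy load balancer timeout
Length: 4 steps.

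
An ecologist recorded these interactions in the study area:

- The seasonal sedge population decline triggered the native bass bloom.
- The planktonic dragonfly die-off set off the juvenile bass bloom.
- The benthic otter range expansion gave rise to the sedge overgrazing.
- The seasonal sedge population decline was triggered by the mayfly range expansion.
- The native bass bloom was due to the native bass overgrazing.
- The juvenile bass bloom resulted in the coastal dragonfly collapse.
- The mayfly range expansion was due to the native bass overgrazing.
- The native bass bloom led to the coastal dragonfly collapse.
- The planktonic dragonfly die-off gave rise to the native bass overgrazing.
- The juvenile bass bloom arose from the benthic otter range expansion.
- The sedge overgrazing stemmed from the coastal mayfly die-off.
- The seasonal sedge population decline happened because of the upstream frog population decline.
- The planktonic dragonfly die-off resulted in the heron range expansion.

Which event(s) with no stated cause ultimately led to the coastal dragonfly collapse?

the benthic otter range expansion, the planktonic dragonfly die-off, the upstream frog population decline

Tracing upstream from the coastal dragonfly collapse: the coastal dragonfly collapse ← the juvenile bass bloom ← the planktonic dragonfly die-off.
A separate upstream branch: the coastal dragonfly collapse ← the native bass bloom ← the seasonal sedge population decline ← the upstream frog population decline.
A separate upstream branch: the coastal dragonfly collapse ← the juvenile bass bloom ← the benthic otter range expansion.
Each of those chain origins has no stated cause.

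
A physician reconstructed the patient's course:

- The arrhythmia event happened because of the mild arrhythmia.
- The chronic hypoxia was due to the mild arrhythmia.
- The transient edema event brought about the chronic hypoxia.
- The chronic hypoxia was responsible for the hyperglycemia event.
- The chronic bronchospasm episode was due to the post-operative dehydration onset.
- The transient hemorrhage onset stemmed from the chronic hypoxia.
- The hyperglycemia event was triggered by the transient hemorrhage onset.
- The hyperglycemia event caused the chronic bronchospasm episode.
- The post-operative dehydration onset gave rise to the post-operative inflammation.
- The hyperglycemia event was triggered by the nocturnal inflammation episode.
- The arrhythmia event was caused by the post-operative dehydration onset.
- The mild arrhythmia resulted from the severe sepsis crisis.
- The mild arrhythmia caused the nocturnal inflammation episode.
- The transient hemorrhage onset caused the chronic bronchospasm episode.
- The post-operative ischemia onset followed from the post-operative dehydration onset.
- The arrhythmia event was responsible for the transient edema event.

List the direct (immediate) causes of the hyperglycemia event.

Upstream contributors include the severe sepsis crisis, the post-operative dehydration onset, the mild arrhythmia, the arrhythmia event, the transient edema event, but only the chronic hypoxia, the nocturnal inflammation episode, the transient hemorrhage onset feed directly into the hyperglycemia event.

the chronic hypoxia, the nocturnal inflammation episode, the transient hemorrhage onset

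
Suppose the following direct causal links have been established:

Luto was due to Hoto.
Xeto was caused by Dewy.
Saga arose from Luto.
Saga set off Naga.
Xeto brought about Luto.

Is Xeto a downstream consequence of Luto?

No

Luto leads to Saga, Naga; Xeto is not among them.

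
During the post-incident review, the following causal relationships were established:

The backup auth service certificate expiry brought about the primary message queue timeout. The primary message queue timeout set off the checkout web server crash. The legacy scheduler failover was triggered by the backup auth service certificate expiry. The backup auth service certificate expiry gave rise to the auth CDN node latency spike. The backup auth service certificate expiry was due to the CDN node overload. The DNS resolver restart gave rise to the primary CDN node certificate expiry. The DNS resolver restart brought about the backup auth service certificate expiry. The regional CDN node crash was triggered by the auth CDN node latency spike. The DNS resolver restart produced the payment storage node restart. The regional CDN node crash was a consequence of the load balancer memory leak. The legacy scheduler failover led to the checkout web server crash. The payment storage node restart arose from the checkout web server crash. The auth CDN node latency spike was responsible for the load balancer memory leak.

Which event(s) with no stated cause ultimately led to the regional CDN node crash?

the CDN node overload, the DNS resolver restart

Tracing upstream from the regional CDN node crash: the regional CDN node crash ← the auth CDN node latency spike ← the backup auth service certificate expiry ← the DNS resolver restart.
A separate upstream branch: the regional CDN node crash ← the auth CDN node latency spike ← the backup auth service certificate expiry ← the CDN node overload.
Each of those chain origins has no stated cause.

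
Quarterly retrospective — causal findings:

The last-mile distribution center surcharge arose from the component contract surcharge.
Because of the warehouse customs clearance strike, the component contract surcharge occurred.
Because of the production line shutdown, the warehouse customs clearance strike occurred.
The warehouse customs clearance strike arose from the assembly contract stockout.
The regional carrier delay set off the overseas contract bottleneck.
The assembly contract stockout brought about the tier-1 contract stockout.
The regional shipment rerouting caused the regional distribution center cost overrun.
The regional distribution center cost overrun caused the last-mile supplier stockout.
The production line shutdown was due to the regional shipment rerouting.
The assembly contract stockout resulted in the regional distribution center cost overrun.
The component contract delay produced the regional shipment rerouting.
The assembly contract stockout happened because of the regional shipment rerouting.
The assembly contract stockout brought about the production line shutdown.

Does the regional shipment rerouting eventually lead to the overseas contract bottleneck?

No

The regional shipment rerouting leads to the assembly contract stockout, the production line shutdown, the warehouse customs clearance strike, the tier-1 contract stockout, the component contract surcharge, the regional distribution center cost overrun, the last-mile distribution center surcharge, the last-mile supplier stockout; the overseas contract bottleneck is not among them.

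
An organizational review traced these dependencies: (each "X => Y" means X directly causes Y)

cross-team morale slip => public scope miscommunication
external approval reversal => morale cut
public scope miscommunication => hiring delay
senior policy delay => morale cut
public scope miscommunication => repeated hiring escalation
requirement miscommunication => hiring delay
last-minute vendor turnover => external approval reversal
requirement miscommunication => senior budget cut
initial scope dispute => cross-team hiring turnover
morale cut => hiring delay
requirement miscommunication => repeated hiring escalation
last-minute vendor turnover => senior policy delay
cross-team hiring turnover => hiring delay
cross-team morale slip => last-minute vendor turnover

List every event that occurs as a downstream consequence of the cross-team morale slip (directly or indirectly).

the external approval reversal, the hiring delay, the last-minute vendor turnover, the morale cut, the public scope miscommunication, the repeated hiring escalation, the senior policy delay

Direct effects: the public scope miscommunication, the last-minute vendor turnover.
2 steps out: the repeated hiring escalation, the external approval reversal, the senior policy delay, the hiring delay.
3 steps out: the morale cut.
Not reachable from it: the initial scope dispute, the requirement miscommunication, the senior budget cut, the cross-team hiring turnover.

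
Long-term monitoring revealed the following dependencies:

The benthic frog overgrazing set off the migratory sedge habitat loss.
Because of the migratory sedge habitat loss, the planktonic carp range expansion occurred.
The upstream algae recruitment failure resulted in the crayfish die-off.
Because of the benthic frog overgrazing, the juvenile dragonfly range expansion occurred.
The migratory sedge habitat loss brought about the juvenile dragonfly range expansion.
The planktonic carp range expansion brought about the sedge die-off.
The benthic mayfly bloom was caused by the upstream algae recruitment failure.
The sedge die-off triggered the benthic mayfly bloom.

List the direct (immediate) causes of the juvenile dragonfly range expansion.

the benthic frog overgrazing, the migratory sedge habitat loss → the juvenile dragonfly range expansion with nothing further upstream stated.

the benthic frog overgrazing, the migratory sedge habitat loss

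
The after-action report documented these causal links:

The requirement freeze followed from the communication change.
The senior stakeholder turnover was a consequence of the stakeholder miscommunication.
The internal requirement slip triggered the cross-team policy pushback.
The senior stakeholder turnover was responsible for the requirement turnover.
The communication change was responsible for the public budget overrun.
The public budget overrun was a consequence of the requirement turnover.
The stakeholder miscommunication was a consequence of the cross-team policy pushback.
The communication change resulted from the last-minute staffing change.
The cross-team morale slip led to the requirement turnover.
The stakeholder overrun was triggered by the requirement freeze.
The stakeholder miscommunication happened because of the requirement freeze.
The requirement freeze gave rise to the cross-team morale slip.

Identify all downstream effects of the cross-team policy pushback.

the public budget overrun, the requirement turnover, the senior stakeholder turnover, the stakeholder miscommunication

Direct effects: the stakeholder miscommunication.
2 steps out: the senior stakeholder turnover.
3 steps out: the requirement turnover.
4 steps out: the public budget overrun.
Not reachable from it: the internal requirement slip, the last-minute staffing change, the communication change, the requirement freeze, the cross-team morale slip, the stakeholder overrun.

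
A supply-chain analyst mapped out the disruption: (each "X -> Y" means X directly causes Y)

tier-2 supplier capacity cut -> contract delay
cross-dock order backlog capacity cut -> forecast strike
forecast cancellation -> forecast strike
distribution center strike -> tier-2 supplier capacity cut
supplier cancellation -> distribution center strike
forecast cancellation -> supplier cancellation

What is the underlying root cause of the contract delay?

the forecast cancellation

Tracing upstream from the contract delay: the contract delay ← the tier-2 supplier capacity cut ← the distribution center strike ← the supplier cancellation ← the forecast cancellation.
The forecast cancellation has no stated cause, so it is the root.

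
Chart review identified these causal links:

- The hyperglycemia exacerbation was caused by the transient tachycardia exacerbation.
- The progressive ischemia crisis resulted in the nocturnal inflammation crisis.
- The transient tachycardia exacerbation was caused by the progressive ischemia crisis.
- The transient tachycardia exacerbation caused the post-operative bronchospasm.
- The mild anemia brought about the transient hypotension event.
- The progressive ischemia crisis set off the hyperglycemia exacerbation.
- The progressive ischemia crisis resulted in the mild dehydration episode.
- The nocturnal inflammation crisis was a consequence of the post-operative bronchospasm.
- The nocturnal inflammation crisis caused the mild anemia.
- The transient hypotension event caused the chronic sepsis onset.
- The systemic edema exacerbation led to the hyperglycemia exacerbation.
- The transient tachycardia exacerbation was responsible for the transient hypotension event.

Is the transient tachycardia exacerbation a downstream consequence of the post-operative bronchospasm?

The post-operative bronchospasm leads to the nocturnal inflammation crisis, the mild anemia, the transient hypotension event, the chronic sepsis onset; the transient tachycardia exacerbation is not among them.

No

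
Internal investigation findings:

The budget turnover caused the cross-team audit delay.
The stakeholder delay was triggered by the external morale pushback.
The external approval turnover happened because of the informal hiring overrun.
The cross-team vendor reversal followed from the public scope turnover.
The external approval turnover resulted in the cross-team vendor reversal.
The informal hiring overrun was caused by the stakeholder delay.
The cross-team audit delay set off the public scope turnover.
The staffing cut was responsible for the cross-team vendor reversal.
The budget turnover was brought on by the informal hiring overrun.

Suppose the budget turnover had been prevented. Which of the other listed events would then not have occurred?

Downstream of the budget turnover: the cross-team audit delay, the public scope turnover, the cross-team vendor reversal.
Of those, still caused via another path: the cross-team vendor reversal.
The remainder have no surviving cause.

the cross-team audit delay, the public scope turnover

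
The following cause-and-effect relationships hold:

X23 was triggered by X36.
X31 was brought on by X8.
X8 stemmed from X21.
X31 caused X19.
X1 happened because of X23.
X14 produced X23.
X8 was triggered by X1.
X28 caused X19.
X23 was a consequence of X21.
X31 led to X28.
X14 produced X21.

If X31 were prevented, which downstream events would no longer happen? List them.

Downstream of X31: X28, X19.

X19, X28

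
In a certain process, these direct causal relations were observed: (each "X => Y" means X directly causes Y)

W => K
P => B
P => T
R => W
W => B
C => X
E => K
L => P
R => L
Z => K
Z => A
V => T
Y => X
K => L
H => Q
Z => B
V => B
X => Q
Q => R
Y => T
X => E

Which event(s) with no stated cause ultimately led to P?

C, H, Y, Z

Tracing upstream from P: P ← L ← K ← Z.
A separate upstream branch: P ← L ← R ← Q ← X ← C.
A separate upstream branch: P ← L ← R ← Q ← H.
A separate upstream branch: P ← L ← R ← Q ← X ← Y.
Each of those chain origins has no stated cause.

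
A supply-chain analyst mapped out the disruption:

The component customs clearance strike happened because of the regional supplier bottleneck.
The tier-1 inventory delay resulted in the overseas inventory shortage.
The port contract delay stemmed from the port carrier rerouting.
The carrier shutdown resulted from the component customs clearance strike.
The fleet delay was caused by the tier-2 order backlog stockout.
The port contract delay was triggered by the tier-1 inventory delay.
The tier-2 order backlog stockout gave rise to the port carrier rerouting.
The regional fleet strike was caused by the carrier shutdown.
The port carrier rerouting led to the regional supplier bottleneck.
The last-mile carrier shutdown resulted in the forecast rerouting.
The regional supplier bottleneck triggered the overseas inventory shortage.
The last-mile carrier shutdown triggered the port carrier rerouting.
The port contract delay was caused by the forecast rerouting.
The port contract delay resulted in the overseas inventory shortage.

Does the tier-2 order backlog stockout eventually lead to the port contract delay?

There is a causal chain: the tier-2 order backlog stockout → the port carrier rerouting → the port contract delay.

Yes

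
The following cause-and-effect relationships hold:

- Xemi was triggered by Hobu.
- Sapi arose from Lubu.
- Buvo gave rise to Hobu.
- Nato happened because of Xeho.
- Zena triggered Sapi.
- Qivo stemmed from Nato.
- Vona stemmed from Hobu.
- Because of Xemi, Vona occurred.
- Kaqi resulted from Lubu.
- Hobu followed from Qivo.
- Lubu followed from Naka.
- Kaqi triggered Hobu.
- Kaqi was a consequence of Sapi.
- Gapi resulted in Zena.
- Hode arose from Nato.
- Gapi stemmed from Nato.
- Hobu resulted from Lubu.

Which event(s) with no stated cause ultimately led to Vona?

Tracing upstream from Vona: Vona ← Hobu ← Lubu ← Naka.
A separate upstream branch: Vona ← Hobu ← Qivo ← Nato ← Xeho.
A separate upstream branch: Vona ← Hobu ← Buvo.
Each of those chain origins has no stated cause.

Buvo, Naka, Xeho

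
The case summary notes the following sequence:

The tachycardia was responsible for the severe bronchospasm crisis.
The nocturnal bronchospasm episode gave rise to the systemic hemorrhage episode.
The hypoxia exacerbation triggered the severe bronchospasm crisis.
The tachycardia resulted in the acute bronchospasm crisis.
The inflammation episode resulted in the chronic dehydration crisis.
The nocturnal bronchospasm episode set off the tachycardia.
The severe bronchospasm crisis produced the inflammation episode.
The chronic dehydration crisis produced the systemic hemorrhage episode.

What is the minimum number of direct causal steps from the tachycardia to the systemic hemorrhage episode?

4

Shortest chain: the tachycardia → the severe bronchospasm crisis → the inflammation episode → the chronic dehydration crisis → the systemic hemorrhage episode.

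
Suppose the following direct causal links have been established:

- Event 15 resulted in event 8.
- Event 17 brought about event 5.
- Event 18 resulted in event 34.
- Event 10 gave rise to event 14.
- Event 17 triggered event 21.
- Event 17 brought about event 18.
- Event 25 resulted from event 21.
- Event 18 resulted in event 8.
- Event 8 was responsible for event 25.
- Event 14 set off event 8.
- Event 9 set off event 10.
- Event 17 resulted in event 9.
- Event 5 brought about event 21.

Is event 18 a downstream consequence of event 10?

Event 10 leads to event 14, event 8, event 25; event 18 is not among them.

No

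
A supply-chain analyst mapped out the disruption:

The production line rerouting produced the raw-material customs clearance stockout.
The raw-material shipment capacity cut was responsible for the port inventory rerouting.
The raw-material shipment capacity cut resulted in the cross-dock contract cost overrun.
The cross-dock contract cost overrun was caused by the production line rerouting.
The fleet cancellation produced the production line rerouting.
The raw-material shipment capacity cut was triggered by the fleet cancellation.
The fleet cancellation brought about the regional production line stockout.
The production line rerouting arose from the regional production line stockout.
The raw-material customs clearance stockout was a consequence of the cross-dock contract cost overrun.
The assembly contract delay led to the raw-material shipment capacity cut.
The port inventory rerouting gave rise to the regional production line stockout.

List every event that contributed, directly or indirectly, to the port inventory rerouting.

Immediate cause of the port inventory rerouting: the raw-material shipment capacity cut.
Further upstream: the fleet cancellation, the assembly contract delay.

the assembly contract delay, the fleet cancellation, the raw-material shipment capacity cut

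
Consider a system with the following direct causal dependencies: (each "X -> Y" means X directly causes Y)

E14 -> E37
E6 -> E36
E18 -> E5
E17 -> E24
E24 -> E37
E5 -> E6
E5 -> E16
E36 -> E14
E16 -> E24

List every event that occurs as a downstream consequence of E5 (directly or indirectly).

Direct effects: E6, E16.
2 steps out: E36, E24.
3 steps out: E14, E37.
Not reachable from it: E18, E17.

E14, E16, E24, E36, E37, E6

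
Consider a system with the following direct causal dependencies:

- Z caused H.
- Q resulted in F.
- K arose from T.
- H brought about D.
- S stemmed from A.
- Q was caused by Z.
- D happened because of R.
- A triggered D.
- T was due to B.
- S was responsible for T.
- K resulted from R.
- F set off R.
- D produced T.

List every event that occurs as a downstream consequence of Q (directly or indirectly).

Direct effects: F.
2 steps out: R.
3 steps out: D, K.
4 steps out: T.
Not reachable from it: Z, H, A, S, B.

D, F, K, R, T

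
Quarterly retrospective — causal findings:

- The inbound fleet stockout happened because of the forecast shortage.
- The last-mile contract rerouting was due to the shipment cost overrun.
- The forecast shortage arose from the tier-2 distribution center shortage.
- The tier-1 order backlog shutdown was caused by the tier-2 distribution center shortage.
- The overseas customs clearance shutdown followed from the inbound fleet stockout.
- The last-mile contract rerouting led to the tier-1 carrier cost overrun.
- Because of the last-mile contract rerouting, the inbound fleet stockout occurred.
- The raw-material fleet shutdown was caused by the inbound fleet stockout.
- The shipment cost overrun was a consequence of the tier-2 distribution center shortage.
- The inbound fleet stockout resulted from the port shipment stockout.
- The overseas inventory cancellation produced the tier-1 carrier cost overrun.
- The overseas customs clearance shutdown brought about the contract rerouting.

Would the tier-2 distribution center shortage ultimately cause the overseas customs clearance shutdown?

Yes

There is a causal chain: the tier-2 distribution center shortage → the forecast shortage → the inbound fleet stockout → the overseas customs clearance shutdown.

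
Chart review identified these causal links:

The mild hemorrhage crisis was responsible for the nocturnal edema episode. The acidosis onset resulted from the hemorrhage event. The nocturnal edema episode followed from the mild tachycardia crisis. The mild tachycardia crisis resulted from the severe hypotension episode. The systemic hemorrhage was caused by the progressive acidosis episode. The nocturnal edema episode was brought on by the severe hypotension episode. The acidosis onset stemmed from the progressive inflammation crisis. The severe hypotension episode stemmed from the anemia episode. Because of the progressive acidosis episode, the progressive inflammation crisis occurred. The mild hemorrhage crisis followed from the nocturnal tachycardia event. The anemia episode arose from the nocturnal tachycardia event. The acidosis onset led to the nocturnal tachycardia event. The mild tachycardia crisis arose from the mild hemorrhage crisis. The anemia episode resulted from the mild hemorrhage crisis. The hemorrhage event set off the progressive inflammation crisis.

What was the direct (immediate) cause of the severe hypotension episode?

Upstream contributors include the progressive acidosis episode, the hemorrhage event, the progressive inflammation crisis, the acidosis onset, the nocturnal tachycardia event, the mild hemorrhage crisis, but only the anemia episode feeds directly into the severe hypotension episode.

the anemia episode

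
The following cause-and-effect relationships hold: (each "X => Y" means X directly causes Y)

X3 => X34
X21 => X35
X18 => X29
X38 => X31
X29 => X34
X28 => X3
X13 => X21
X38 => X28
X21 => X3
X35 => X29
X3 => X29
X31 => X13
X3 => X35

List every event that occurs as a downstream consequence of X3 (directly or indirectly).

Direct effects: X35, X29, X34.
Not reachable from it: X38, X31, X13, X28, X21, X18.

X29, X34, X35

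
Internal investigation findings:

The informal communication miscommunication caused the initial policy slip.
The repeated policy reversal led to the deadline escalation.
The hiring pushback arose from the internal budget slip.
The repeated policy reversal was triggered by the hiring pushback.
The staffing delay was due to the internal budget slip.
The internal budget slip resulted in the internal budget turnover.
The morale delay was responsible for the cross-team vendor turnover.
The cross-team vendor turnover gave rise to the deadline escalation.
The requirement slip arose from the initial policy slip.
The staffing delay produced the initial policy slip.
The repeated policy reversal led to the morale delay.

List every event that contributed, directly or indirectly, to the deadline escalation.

Immediate causes of the deadline escalation: the repeated policy reversal, the cross-team vendor turnover.
Further upstream: the internal budget slip, the hiring pushback, the morale delay.

the cross-team vendor turnover, the hiring pushback, the internal budget slip, the morale delay, the repeated policy reversal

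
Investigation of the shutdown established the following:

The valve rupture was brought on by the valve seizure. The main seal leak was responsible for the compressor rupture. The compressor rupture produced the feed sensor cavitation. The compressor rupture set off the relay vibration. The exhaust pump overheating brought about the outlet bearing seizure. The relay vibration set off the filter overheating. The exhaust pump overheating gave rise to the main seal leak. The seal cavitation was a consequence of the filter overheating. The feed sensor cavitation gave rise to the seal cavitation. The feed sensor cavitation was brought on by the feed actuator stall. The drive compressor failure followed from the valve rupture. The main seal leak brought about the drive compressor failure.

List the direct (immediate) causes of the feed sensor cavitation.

Upstream contributors include the exhaust pump overheating, the main seal leak, but only the compressor rupture, the feed actuator stall feed directly into the feed sensor cavitation.

the compressor rupture, the feed actuator stall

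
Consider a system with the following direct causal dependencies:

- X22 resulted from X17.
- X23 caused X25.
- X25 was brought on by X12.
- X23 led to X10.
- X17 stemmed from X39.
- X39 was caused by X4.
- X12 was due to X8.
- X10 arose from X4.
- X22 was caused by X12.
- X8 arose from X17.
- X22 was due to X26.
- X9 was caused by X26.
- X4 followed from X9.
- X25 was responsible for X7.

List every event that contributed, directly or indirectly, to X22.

Immediate causes of X22: X26, X17, X12.
Further upstream: X9, X4, X39, X8.

X12, X17, X26, X39, X4, X8, X9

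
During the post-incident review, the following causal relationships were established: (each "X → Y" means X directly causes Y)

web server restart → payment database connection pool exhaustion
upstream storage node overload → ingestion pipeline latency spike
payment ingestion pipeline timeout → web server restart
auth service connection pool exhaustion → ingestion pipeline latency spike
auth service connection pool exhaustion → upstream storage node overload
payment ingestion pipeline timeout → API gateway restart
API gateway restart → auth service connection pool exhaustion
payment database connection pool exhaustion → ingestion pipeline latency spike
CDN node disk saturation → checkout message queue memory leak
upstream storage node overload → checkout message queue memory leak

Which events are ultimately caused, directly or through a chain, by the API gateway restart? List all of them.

the auth service connection pool exhaustion, the checkout message queue memory leak, the ingestion pipeline latency spike, the upstream storage node overload

Direct effects: the auth service connection pool exhaustion.
2 steps out: the upstream storage node overload, the ingestion pipeline latency spike.
3 steps out: the checkout message queue memory leak.
Not reachable from it: the payment ingestion pipeline timeout, the web server restart, the payment database connection pool exhaustion, the CDN node disk saturation.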